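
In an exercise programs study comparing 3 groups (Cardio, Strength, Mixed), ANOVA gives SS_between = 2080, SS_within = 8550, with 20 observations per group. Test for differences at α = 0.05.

df_between = 2, df_within = 57. F = MS_between/MS_within = 1040.0/150.0 = 6.933. F_crit ≈ 3.159. Reject H₀. At least one mean differs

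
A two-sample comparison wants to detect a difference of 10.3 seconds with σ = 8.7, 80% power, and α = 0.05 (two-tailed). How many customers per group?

n per group = 2(z_α/2 + z_β)²σ²/d² = 2×(1.96 + 0.84)²×8.7²/10.3² = 11.2 → n = 12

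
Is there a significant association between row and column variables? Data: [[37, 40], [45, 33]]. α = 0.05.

χ² = 1.445. df = 1, critical = 3.841. Fail to reject H₀. No evidence of dependence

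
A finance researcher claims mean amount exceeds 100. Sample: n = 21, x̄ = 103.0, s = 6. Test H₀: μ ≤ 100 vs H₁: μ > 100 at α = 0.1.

t = (103.0 - 100)/(6/√21) = 2.291, df = 20. Critical t = 1.325. Reject H₀.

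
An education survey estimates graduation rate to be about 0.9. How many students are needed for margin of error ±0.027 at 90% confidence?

n = z²p(1-p)/E² = 1.645²×0.9×0.1/0.027² = 334.1 → n = 335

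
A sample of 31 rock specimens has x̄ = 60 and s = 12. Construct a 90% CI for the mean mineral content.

CI = x̄ ± t*(s/√n) = 60 ± 1.697(12/√31) = (56.34, 63.66)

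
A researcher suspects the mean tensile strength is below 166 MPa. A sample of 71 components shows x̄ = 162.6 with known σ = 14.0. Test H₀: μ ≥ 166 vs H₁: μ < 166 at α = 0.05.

z = -2.046. Critical value: -1.645. Reject H₀.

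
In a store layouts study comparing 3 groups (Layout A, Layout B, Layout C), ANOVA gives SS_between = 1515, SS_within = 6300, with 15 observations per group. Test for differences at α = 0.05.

df_between = 2, df_within = 42. F = MS_between/MS_within = 757.5/150.0 = 5.05. F_crit ≈ 3.22. Reject H₀. At least one mean differs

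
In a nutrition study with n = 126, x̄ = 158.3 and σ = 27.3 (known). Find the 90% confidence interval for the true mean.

CI = x̄ ± z*(σ/√n) = 158.3 ± 1.645(27.3/√126) = 158.3 ± 4.0 = (154.3, 162.3)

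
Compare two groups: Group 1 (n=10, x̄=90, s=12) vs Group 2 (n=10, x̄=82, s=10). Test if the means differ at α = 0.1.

Pooled sp = 11.05. t = 1.62, df = 18. Critical t = ±1.734. Fail to reject H₀.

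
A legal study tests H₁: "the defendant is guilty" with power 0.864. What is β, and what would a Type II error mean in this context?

β = 1 - power = 1 - 0.864 = 0.136. A Type II error is failing to reject H₀ when H₀ is false (false negative) — here, failing to conclude that the defendant is guilty when in fact it is true. Consequence: acquitting a guilty person.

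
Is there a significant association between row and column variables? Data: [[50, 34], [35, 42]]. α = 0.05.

χ² = 3.191. df = 1, critical = 3.841. Fail to reject H₀. No evidence of dependence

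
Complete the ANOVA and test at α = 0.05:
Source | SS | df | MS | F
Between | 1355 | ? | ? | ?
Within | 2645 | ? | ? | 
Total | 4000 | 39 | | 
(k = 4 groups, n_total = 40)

df_between = 3, df_within = 36. MS_between = 451.67, MS_within = 73.47. F = 6.147, F_crit ≈ 2.866. Reject H₀.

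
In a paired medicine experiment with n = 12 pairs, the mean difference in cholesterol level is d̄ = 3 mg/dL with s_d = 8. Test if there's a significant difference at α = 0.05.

t = d̄/(s_d/√n) = 3/(8/√12) = 1.299. df = 11, critical t = ±2.201. Fail to reject H₀.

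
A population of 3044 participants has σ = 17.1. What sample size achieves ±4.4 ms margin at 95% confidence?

Without FPC: n₀ = (1.96×17.1/4.4)² = 58.023. With FPC: n = n₀N/(n₀+N-1) = 57.0 → n = 57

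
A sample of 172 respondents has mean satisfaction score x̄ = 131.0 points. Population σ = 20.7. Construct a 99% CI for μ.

CI = x̄ ± z*(σ/√n) = 131.0 ± 2.576(20.7/√172) = 131.0 ± 4.07 = (126.93, 135.07)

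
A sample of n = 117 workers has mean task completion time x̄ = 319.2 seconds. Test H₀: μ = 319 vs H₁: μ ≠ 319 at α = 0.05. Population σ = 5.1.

z = (x̄ - μ₀)/(σ/√n) = (319.2 - 319)/(5.1/√117) = 0.424. Critical value: ±1.96. Since |0.424| ≤ 1.96, Fail to reject H₀.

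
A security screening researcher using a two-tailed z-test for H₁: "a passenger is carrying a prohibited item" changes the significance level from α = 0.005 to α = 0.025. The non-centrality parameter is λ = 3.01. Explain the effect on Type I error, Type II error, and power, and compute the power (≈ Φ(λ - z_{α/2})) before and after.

Increasing α from 0.005 to 0.025:
• Type I error rate increases (α is the Type I rate by definition).
• Critical value moves from z_{α/2} = 2.807 to 2.241, so power = Φ(λ - z_{α/2}) goes from Φ(3.01 - 2.807) = 0.58 to Φ(3.01 - 2.241) = 0.779.
• Type II error rate β = 1 - power therefore decreases (0.42 → 0.221).
Appropriate when false negatives are costly — here, letting a prohibited item through — security breach.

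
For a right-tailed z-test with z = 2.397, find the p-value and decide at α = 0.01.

p = P(Z > 2.397) = 1 - Φ(2.397) ≈ 0.0083. Since p < 0.01, reject H₀ (significant) at α = 0.01.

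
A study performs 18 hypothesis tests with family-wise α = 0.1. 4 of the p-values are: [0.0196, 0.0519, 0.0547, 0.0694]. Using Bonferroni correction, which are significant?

Bonferroni α = 0.1/18 = 0.00556. None of the given p-values are significant.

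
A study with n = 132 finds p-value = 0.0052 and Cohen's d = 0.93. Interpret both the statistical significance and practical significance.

Statistically significant (p = 0.0052 < 0.05). Cohen's d = 0.93 indicates a large effect size. Both statistical and practical significance should be considered.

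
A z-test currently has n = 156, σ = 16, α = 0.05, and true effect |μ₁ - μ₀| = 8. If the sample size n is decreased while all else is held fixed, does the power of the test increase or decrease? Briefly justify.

Power decreases: a smaller n inflates the standard error σ/√n, pulling the sampling distribution under H₁ back toward the critical value.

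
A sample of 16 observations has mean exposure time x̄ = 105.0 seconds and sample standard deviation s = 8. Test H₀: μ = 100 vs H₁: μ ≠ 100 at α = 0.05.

t = (x̄ - μ₀)/(s/√n) = (105.0 - 100)/(8/√16) = 2.5. df = 15, critical t = ±2.131. Reject H₀.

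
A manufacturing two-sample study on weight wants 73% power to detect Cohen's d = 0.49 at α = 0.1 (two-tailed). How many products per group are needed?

z_{α/2} = 1.645, z_β = Φ⁻¹(0.73) = 0.613. For small effect (d = 0.49): n per group = 2(z_{α/2} + z_β)²/d² = 2(1.645 + 0.613)²/0.49² = 42.5 → 43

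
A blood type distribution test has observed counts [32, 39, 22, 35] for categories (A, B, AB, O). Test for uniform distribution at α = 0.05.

Expected = 32 each. χ² = Σ(O-E)²/E = 4.938. df = 3, critical value = 7.815. Fail to reject H₀.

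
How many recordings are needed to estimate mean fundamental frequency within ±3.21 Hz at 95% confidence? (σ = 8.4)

n = (z*σ/E)² = (1.96×8.4/3.21)² = 26.3 → n = 27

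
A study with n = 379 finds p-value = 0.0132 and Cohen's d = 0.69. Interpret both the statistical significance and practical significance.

Statistically significant (p = 0.0132 < 0.05). Cohen's d = 0.69 indicates a medium effect size. Both statistical and practical significance should be considered.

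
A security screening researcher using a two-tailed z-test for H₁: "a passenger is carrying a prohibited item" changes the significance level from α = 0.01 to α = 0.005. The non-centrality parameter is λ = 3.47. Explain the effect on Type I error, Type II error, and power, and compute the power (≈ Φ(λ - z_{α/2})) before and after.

Decreasing α from 0.01 to 0.005:
• Type I error rate decreases (α is the Type I rate by definition).
• Critical value moves from z_{α/2} = 2.576 to 2.807, so power = Φ(λ - z_{α/2}) goes from Φ(3.47 - 2.576) = 0.814 to Φ(3.47 - 2.807) = 0.746.
• Type II error rate β = 1 - power therefore increases (0.186 → 0.254).
Appropriate when false positives are costly — here, detaining an innocent passenger — delay and inconvenience.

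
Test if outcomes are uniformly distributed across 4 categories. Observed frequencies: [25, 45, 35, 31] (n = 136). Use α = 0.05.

Expected = 34 each. χ² = Σ(O-E)²/E = 6.235. df = 3, critical value = 7.815. Fail to reject H₀.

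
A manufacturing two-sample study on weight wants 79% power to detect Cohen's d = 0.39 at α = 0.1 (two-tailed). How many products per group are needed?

z_{α/2} = 1.645, z_β = Φ⁻¹(0.79) = 0.806. For small effect (d = 0.39): n per group = 2(z_{α/2} + z_β)²/d² = 2(1.645 + 0.806)²/0.39² = 79.0 → 79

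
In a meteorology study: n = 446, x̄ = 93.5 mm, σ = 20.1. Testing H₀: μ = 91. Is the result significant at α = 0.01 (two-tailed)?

z = (93.5 - 91)/(20.1/√446) = 2.627. Since |z| > 2.576, significant at α = 0.01.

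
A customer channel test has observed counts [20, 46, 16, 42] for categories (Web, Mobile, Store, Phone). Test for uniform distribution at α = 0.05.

Expected = 31 each. χ² = Σ(O-E)²/E = 22.323. df = 3, critical value = 7.815. Reject H₀.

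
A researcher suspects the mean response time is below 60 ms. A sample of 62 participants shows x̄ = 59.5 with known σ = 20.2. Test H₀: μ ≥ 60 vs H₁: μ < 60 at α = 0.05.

z = -0.195. Critical value: -1.645. Fail to reject H₀.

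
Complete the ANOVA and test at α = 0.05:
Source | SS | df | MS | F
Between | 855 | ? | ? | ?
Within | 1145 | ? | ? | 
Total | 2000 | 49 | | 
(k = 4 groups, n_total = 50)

df_between = 3, df_within = 46. MS_between = 285.0, MS_within = 24.89. F = 11.45, F_crit ≈ 2.807. Reject H₀.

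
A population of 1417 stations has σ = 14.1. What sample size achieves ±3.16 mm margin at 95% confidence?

Without FPC: n₀ = (1.96×14.1/3.16)² = 76.485. With FPC: n = n₀N/(n₀+N-1) = 72.6 → n = 73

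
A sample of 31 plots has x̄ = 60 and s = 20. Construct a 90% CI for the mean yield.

CI = x̄ ± t*(s/√n) = 60 ± 1.697(20/√31) = (53.9, 66.1)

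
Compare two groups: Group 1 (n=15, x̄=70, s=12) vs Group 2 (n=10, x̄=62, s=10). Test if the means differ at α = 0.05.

Pooled sp = 11.26. t = 1.74, df = 23. Critical t = ±2.069. Fail to reject H₀.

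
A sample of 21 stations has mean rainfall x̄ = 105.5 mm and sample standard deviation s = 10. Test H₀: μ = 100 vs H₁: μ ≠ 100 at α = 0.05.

t = (x̄ - μ₀)/(s/√n) = (105.5 - 100)/(10/√21) = 2.52. df = 20, critical t = ±2.086. Reject H₀.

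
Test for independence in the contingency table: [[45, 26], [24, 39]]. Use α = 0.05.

χ² = 8.544. df = 1, critical = 3.841. Reject H₀. Variables are dependent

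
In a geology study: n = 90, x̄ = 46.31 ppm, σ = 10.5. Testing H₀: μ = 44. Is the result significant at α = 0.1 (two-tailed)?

z = (46.31 - 44)/(10.5/√90) = 2.087. Since |z| > 1.645, significant at α = 0.1.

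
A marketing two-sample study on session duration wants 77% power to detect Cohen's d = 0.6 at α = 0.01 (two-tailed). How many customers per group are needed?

z_{α/2} = 2.576, z_β = Φ⁻¹(0.77) = 0.739. For medium effect (d = 0.6): n per group = 2(z_{α/2} + z_β)²/d² = 2(2.576 + 0.739)²/0.6² = 61.1 → 62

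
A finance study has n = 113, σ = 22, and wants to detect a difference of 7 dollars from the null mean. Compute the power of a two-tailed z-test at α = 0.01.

SE = σ/√n = 22/√113 = 2.07. Non-centrality λ = d/SE = 7/2.07 = 3.382. Power ≈ Φ(λ - z_{α/2}) = Φ(3.382 - 2.576) = Φ(0.806) = 0.79.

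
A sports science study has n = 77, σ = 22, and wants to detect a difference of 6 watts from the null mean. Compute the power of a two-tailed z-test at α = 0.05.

SE = σ/√n = 22/√77 = 2.507. Non-centrality λ = d/SE = 6/2.507 = 2.393. Power ≈ Φ(λ - z_{α/2}) = Φ(2.393 - 1.96) = Φ(0.433) = 0.668.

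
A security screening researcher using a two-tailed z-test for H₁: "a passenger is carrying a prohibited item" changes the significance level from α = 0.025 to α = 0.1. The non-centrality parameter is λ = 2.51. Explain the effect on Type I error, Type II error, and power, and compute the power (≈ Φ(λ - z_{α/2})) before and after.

Increasing α from 0.025 to 0.1:
• Type I error rate increases (α is the Type I rate by definition).
• Critical value moves from z_{α/2} = 2.241 to 1.645, so power = Φ(λ - z_{α/2}) goes from Φ(2.51 - 2.241) = 0.606 to Φ(2.51 - 1.645) = 0.806.
• Type II error rate β = 1 - power therefore decreases (0.394 → 0.194).
Appropriate when false negatives are costly — here, letting a prohibited item through — security breach.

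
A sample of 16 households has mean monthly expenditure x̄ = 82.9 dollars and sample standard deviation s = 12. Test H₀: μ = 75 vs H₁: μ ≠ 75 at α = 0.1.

t = (x̄ - μ₀)/(s/√n) = (82.9 - 75)/(12/√16) = 2.633. df = 15, critical t = ±1.753. Reject H₀.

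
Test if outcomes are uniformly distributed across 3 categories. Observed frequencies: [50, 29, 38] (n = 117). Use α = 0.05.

Expected = 39 each. χ² = Σ(O-E)²/E = 5.692. df = 2, critical value = 5.991. Fail to reject H₀.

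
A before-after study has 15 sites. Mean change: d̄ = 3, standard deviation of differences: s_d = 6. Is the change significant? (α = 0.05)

t = d̄/(s_d/√n) = 3/(6/√15) = 1.936. df = 14, critical t = ±2.145. Fail to reject H₀.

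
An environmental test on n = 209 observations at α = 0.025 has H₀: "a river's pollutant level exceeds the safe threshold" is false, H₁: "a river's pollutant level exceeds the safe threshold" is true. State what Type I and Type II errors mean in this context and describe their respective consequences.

Type I (false positive): concluding that a river's pollutant level exceeds the safe threshold when it is not — shutting down a compliant factory unnecessarily. Type II (false negative): failing to conclude that a river's pollutant level exceeds the safe threshold when it is — allowing unsafe pollution to continue. Which is costlier depends on domain priorities and is a judgement call rather than a statistical fact.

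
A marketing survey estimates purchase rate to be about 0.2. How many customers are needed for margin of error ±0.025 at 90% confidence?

n = z²p(1-p)/E² = 1.645²×0.2×0.8/0.025² = 692.7 → n = 693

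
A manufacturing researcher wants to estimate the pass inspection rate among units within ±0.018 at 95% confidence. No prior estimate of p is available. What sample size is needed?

Conservative approach: use p = 0.5 (maximizes p(1-p) = 0.25). n = z²(0.25)/E² = 1.96²×0.25/0.018² = 2964.2 → n = 2965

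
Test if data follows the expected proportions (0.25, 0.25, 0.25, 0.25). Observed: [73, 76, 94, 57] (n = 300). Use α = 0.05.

Expected: [75.0, 75.0, 75.0, 75.0]. χ² = 9.2. df = 3, critical = 7.815. Reject H₀.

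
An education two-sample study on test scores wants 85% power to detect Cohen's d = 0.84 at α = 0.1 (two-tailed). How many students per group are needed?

z_{α/2} = 1.645, z_β = Φ⁻¹(0.85) = 1.036. For large effect (d = 0.84): n per group = 2(z_{α/2} + z_β)²/d² = 2(1.645 + 1.036)²/0.84² = 20.4 → 21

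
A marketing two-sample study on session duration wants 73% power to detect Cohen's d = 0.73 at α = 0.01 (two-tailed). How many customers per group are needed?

z_{α/2} = 2.576, z_β = Φ⁻¹(0.73) = 0.613. For medium effect (d = 0.73): n per group = 2(z_{α/2} + z_β)²/d² = 2(2.576 + 0.613)²/0.73² = 38.2 → 39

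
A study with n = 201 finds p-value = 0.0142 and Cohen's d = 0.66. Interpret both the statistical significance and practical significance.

Statistically significant (p = 0.0142 < 0.05). Cohen's d = 0.66 indicates a medium effect size. Both statistical and practical significance should be considered.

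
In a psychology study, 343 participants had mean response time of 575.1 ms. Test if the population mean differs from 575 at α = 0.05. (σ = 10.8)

z = (x̄ - μ₀)/(σ/√n) = (575.1 - 575)/(10.8/√343) = 0.171. Critical value: ±1.96. Since |0.171| ≤ 1.96, Fail to reject H₀.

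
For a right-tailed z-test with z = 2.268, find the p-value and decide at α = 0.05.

p = P(Z > 2.268) = 1 - Φ(2.268) ≈ 0.0117. Since p < 0.05, reject H₀ (significant) at α = 0.05.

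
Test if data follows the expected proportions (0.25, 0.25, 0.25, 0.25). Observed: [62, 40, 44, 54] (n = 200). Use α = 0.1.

Expected: [50.0, 50.0, 50.0, 50.0]. χ² = 5.92. df = 3, critical = 6.251. Fail to reject H₀.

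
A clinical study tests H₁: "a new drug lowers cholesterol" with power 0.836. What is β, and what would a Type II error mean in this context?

β = 1 - power = 1 - 0.836 = 0.164. A Type II error is failing to reject H₀ when H₀ is false (false negative) — here, failing to conclude that a new drug lowers cholesterol when in fact it is true. Consequence: shelving an effective drug — patients miss out on a treatment that would have helped.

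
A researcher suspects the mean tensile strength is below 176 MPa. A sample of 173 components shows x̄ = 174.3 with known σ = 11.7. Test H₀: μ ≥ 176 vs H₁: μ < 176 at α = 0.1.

z = -1.911. Critical value: -1.28. Reject H₀.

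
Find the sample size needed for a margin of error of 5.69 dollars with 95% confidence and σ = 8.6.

n = (z*σ/E)² = (1.96×8.6/5.69)² = 8.8 → n = 9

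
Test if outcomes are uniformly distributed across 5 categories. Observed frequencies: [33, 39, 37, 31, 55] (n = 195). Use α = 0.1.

Expected = 39 each. χ² = Σ(O-E)²/E = 9.231. df = 4, critical value = 7.779. Reject H₀.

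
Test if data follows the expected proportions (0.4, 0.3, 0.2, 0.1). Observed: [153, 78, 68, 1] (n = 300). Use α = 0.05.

Expected: [120.0, 90.0, 60.0, 30.0]. χ² = 39.775. df = 3, critical = 7.815. Reject H₀.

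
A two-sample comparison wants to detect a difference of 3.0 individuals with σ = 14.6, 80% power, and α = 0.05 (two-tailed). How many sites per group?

n per group = 2(z_α/2 + z_β)²σ²/d² = 2×(1.96 + 0.84)²×14.6²/3.0² = 371.4 → n = 372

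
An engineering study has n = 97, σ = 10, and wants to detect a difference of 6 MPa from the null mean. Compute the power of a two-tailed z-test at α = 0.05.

SE = σ/√n = 10/√97 = 1.015. Non-centrality λ = d/SE = 6/1.015 = 5.909. Power ≈ Φ(λ - z_{α/2}) = Φ(5.909 - 1.96) = Φ(3.949) = 1.0.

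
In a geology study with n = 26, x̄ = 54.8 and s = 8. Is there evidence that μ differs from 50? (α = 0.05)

t = (x̄ - μ₀)/(s/√n) = (54.8 - 50)/(8/√26) = 3.059. df = 25, critical t = ±2.06. Reject H₀.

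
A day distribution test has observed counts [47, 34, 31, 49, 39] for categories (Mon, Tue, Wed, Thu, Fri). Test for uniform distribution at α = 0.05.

Expected = 40 each. χ² = Σ(O-E)²/E = 6.2. df = 4, critical value = 9.488. Fail to reject H₀.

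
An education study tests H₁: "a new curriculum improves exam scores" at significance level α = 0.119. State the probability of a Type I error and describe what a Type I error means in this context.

P(Type I error) = α = 0.119. A Type I error is rejecting H₀ when H₀ is actually true (false positive) — here, concluding that a new curriculum improves exam scores when in fact this is not the case. Consequence: adopting a curriculum that gives no real benefit — disruption for nothing.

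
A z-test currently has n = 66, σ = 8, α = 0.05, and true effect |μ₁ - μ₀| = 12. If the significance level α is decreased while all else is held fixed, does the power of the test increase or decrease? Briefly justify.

Power decreases: a smaller α raises the critical value, so less of the H₁ sampling distribution falls in the rejection region.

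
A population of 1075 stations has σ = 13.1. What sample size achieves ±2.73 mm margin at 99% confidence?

Without FPC: n₀ = (2.576×13.1/2.73)² = 152.795. With FPC: n = n₀N/(n₀+N-1) = 133.9 → n = 134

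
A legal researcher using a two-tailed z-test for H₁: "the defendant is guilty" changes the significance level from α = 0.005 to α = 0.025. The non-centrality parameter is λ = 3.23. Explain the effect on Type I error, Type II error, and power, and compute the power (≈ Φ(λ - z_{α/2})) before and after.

Increasing α from 0.005 to 0.025:
• Type I error rate increases (α is the Type I rate by definition).
• Critical value moves from z_{α/2} = 2.807 to 2.241, so power = Φ(λ - z_{α/2}) goes from Φ(3.23 - 2.807) = 0.664 to Φ(3.23 - 2.241) = 0.839.
• Type II error rate β = 1 - power therefore decreases (0.336 → 0.161).
Appropriate when false negatives are costly — here, acquitting a guilty person.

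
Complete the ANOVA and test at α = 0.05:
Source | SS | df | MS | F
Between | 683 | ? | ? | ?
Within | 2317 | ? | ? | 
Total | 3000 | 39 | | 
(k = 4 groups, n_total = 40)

df_between = 3, df_within = 36. MS_between = 227.67, MS_within = 64.36. F = 3.537, F_crit ≈ 2.866. Reject H₀.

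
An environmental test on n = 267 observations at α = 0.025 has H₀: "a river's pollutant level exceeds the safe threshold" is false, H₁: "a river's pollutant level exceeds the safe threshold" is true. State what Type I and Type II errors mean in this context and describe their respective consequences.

Type I (false positive): concluding that a river's pollutant level exceeds the safe threshold when it is not — shutting down a compliant factory unnecessarily. Type II (false negative): failing to conclude that a river's pollutant level exceeds the safe threshold when it is — allowing unsafe pollution to continue. Which is costlier depends on domain priorities and is a judgement call rather than a statistical fact.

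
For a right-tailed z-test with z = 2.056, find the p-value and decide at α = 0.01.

p = P(Z > 2.056) = 1 - Φ(2.056) ≈ 0.0199. Since p ≥ 0.01, fail to reject H₀ (not significant) at α = 0.01.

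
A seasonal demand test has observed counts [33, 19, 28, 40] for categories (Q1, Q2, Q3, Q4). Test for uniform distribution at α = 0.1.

Expected = 30 each. χ² = Σ(O-E)²/E = 7.8. df = 3, critical value = 6.251. Reject H₀.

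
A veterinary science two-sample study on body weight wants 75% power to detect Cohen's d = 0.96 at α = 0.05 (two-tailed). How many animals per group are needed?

z_{α/2} = 1.96, z_β = Φ⁻¹(0.75) = 0.674. For large effect (d = 0.96): n per group = 2(z_{α/2} + z_β)²/d² = 2(1.96 + 0.674)²/0.96² = 15.1 → 16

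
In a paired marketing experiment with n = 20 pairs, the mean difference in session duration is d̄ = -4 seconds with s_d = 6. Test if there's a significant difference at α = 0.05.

t = d̄/(s_d/√n) = -4/(6/√20) = -2.981. df = 19, critical t = ±2.093. Reject H₀.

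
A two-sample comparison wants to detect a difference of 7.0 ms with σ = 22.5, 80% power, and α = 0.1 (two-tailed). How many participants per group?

n per group = 2(z_α/2 + z_β)²σ²/d² = 2×(1.645 + 0.84)²×22.5²/7.0² = 127.6 → n = 128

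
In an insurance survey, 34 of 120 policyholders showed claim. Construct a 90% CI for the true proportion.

p̂ = 0.283. CI = p̂ ± z*√(p̂(1-p̂)/n) = (0.216, 0.351)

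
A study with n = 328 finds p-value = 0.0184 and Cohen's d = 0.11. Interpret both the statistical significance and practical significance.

Statistically significant (p = 0.0184 < 0.05). Cohen's d = 0.11 indicates a very small effect size. Both statistical and practical significance should be considered.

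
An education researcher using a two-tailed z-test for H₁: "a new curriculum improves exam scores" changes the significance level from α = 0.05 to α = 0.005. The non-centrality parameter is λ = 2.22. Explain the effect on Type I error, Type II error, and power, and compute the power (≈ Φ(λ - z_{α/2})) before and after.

Decreasing α from 0.05 to 0.005:
• Type I error rate decreases (α is the Type I rate by definition).
• Critical value moves from z_{α/2} = 1.96 to 2.807, so power = Φ(λ - z_{α/2}) goes from Φ(2.22 - 1.96) = 0.603 to Φ(2.22 - 2.807) = 0.279.
• Type II error rate β = 1 - power therefore increases (0.397 → 0.721).
Appropriate when false positives are costly — here, adopting a curriculum that gives no real benefit — disruption for nothing.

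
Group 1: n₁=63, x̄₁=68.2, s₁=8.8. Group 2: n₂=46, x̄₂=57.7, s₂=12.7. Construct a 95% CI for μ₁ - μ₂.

Difference = 10.5. SE = √(8.8²/63 + 12.7²/46) = 2.176. CI = (6.23, 14.77)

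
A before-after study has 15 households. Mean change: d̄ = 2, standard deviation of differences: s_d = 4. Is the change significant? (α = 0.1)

t = d̄/(s_d/√n) = 2/(4/√15) = 1.936. df = 14, critical t = ±1.761. Reject H₀.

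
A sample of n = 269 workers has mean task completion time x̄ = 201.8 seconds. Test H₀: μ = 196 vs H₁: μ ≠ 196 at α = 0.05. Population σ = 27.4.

z = (x̄ - μ₀)/(σ/√n) = (201.8 - 196)/(27.4/√269) = 3.472. Critical value: ±1.96. Since |3.472| > 1.96, Reject H₀.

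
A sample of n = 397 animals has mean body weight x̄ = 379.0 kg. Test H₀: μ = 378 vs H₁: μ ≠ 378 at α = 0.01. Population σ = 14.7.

z = (x̄ - μ₀)/(σ/√n) = (379.0 - 378)/(14.7/√397) = 1.355. Critical value: ±2.576. Since |1.355| ≤ 2.576, Fail to reject H₀.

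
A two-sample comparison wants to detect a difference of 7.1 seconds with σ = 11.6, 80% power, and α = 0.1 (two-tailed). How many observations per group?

n per group = 2(z_α/2 + z_β)²σ²/d² = 2×(1.645 + 0.84)²×11.6²/7.1² = 33.0 → n = 33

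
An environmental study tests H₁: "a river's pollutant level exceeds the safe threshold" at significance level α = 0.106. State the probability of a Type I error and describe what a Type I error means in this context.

P(Type I error) = α = 0.106. A Type I error is rejecting H₀ when H₀ is actually true (false positive) — here, concluding that a river's pollutant level exceeds the safe threshold when in fact this is not the case. Consequence: shutting down a compliant factory unnecessarily.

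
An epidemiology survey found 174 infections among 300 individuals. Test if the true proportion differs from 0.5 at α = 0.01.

p̂ = 0.58, p₀ = 0.5. z = (p̂ - p₀)/√(p₀(1-p₀)/n) = 2.771. Critical: ±2.576. Reject H₀.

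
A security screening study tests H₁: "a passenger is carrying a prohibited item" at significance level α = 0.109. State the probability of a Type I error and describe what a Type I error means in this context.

P(Type I error) = α = 0.109. A Type I error is rejecting H₀ when H₀ is actually true (false positive) — here, concluding that a passenger is carrying a prohibited item when in fact this is not the case. Consequence: detaining an innocent passenger — delay and inconvenience.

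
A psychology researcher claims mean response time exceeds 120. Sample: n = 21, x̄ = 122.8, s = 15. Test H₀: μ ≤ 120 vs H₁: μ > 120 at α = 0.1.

t = (122.8 - 120)/(15/√21) = 0.855, df = 20. Critical t = 1.325. Fail to reject H₀.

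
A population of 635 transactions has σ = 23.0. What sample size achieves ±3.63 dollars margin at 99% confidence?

Without FPC: n₀ = (2.576×23.0/3.63)² = 266.4. With FPC: n = n₀N/(n₀+N-1) = 187.9 → n = 188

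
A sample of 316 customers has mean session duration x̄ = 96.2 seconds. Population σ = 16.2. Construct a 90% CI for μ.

CI = x̄ ± z*(σ/√n) = 96.2 ± 1.645(16.2/√316) = 96.2 ± 1.5 = (94.7, 97.7)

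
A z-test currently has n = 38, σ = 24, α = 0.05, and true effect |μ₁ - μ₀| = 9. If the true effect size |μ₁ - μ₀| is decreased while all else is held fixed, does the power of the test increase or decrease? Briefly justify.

Power decreases: a smaller true effect decreases the non-centrality λ = |μ₁ - μ₀|/(σ/√n).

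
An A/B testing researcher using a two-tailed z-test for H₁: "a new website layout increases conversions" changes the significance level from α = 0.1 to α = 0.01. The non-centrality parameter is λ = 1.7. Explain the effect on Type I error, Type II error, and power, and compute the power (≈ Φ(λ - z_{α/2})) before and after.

Decreasing α from 0.1 to 0.01:
• Type I error rate decreases (α is the Type I rate by definition).
• Critical value moves from z_{α/2} = 1.645 to 2.576, so power = Φ(λ - z_{α/2}) goes from Φ(1.7 - 1.645) = 0.522 to Φ(1.7 - 2.576) = 0.191.
• Type II error rate β = 1 - power therefore increases (0.478 → 0.809).
Appropriate when false positives are costly — here, rolling out a layout that doesn't actually help — wasted engineering effort.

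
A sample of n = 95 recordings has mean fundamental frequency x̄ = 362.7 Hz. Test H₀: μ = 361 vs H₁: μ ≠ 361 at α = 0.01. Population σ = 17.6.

z = (x̄ - μ₀)/(σ/√n) = (362.7 - 361)/(17.6/√95) = 0.941. Critical value: ±2.576. Since |0.941| ≤ 2.576, Fail to reject H₀.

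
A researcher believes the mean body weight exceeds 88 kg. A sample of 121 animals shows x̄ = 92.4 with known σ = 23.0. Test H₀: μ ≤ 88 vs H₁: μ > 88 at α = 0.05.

z = 2.104. Critical value: 1.645. Reject H₀.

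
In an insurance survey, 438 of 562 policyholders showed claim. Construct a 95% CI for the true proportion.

p̂ = 0.779. CI = p̂ ± z*√(p̂(1-p̂)/n) = (0.745, 0.814)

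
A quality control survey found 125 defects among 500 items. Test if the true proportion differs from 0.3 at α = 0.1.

p̂ = 0.25, p₀ = 0.3. z = (p̂ - p₀)/√(p₀(1-p₀)/n) = -2.44. Critical: ±1.645. Reject H₀.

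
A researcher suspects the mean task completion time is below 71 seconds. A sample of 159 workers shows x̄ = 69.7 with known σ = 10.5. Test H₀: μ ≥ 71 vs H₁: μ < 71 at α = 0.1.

z = -1.561. Critical value: -1.28. Reject H₀.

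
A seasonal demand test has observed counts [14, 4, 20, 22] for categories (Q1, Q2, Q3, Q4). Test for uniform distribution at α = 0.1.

Expected = 15 each. χ² = Σ(O-E)²/E = 13.067. df = 3, critical value = 6.251. Reject H₀.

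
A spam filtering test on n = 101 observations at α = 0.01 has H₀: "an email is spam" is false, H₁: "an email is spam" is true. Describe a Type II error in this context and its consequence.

Type II error: failing to reject H₀ when it is false — concluding that an email is spam is not supported when in fact it is. Consequence: a spam email lands in the inbox.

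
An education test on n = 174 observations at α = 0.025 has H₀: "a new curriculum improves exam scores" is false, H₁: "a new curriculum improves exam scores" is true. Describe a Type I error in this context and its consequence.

Type I error: rejecting H₀ when it is true — concluding that a new curriculum improves exam scores when in fact it is not. Consequence: adopting a curriculum that gives no real benefit — disruption for nothing.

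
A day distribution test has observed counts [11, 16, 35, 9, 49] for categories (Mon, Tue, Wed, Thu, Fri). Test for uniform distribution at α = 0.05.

Expected = 24 each. χ² = Σ(O-E)²/E = 50.167. df = 4, critical value = 9.488. Reject H₀.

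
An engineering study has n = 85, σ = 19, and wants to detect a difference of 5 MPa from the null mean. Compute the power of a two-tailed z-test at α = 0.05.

SE = σ/√n = 19/√85 = 2.061. Non-centrality λ = d/SE = 5/2.061 = 2.426. Power ≈ Φ(λ - z_{α/2}) = Φ(2.426 - 1.96) = Φ(0.466) = 0.679.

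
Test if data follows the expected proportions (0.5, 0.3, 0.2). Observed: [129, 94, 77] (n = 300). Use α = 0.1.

Expected: [150.0, 90.0, 60.0]. χ² = 7.934. df = 2, critical = 4.605. Reject H₀.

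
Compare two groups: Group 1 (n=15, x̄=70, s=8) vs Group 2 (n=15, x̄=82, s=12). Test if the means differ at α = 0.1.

Pooled sp = 10.2. t = -3.223, df = 28. Critical t = ±1.701. Reject H₀.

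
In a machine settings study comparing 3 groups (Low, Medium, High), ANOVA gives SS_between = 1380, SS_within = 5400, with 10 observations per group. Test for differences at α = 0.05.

df_between = 2, df_within = 27. F = MS_between/MS_within = 690.0/200.0 = 3.45. F_crit ≈ 3.354. Reject H₀. At least one mean differs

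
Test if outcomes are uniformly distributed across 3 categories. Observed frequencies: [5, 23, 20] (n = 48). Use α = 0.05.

Expected = 16 each. χ² = Σ(O-E)²/E = 11.625. df = 2, critical value = 5.991. Reject H₀.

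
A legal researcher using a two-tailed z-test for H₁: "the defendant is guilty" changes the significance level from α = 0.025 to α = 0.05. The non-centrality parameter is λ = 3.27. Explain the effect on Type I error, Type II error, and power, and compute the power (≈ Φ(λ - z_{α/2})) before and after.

Increasing α from 0.025 to 0.05:
• Type I error rate increases (α is the Type I rate by definition).
• Critical value moves from z_{α/2} = 2.241 to 1.96, so power = Φ(λ - z_{α/2}) goes from Φ(3.27 - 2.241) = 0.848 to Φ(3.27 - 1.96) = 0.905.
• Type II error rate β = 1 - power therefore decreases (0.152 → 0.095).
Appropriate when false negatives are costly — here, acquitting a guilty person.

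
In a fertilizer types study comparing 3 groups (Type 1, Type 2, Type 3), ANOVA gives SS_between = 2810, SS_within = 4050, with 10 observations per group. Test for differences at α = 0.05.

df_between = 2, df_within = 27. F = MS_between/MS_within = 1405.0/150.0 = 9.367. F_crit ≈ 3.354. Reject H₀. At least one mean differs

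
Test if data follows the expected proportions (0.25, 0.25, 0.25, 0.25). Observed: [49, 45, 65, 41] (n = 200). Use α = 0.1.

Expected: [50.0, 50.0, 50.0, 50.0]. χ² = 6.64. df = 3, critical = 6.251. Reject H₀.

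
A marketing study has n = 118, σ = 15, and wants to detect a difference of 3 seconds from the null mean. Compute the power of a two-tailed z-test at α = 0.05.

SE = σ/√n = 15/√118 = 1.381. Non-centrality λ = d/SE = 3/1.381 = 2.173. Power ≈ Φ(λ - z_{α/2}) = Φ(2.173 - 1.96) = Φ(0.213) = 0.584.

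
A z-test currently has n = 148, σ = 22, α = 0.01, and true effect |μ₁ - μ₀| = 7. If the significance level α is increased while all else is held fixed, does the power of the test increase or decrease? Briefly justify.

Power increases: a larger α lowers the critical value, so more of the H₁ sampling distribution falls in the rejection region.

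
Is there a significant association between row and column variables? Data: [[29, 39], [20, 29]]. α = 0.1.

χ² = 0.039. df = 1, critical = 2.706. Fail to reject H₀. No evidence of dependence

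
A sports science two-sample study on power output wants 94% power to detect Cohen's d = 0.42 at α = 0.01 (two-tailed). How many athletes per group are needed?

z_{α/2} = 2.576, z_β = Φ⁻¹(0.94) = 1.555. For small effect (d = 0.42): n per group = 2(z_{α/2} + z_β)²/d² = 2(2.576 + 1.555)²/0.42² = 193.5 → 194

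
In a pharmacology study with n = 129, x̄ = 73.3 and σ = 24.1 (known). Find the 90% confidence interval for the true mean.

CI = x̄ ± z*(σ/√n) = 73.3 ± 1.645(24.1/√129) = 73.3 ± 3.49 = (69.81, 76.79)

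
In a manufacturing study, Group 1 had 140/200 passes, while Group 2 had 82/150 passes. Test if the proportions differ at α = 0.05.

p̂₁ = 0.7, p̂₂ = 0.547, pooled p̂ = 0.634. z = 2.947. Critical: ±1.96. Reject H₀.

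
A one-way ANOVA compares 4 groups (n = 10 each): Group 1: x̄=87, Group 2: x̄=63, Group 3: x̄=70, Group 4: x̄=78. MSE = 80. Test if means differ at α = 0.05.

Grand mean = 74.5. SS_between = 3210.0, MS_between = 1070.0. F = 13.375, F_crit ≈ 2.866. Reject H₀.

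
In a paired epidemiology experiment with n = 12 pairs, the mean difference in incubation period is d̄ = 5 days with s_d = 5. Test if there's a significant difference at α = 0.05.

t = d̄/(s_d/√n) = 5/(5/√12) = 3.464. df = 11, critical t = ±2.201. Reject H₀.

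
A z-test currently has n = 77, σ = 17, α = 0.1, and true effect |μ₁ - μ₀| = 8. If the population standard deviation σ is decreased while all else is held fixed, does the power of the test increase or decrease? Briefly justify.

Power increases: a smaller σ shrinks the standard error σ/√n, moving the sampling distribution under H₁ further from the critical value.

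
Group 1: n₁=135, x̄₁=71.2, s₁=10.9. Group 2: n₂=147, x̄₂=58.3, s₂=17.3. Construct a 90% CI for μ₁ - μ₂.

Difference = 12.9. SE = √(10.9²/135 + 17.3²/147) = 1.708. CI = (10.09, 15.71)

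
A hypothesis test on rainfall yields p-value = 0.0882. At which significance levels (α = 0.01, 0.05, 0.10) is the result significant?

p = 0.0882. Significant at: α = 0.1.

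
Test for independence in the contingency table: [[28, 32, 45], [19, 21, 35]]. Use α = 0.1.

χ² = 0.264. df = 2, critical = 4.605. Fail to reject H₀. No evidence of dependence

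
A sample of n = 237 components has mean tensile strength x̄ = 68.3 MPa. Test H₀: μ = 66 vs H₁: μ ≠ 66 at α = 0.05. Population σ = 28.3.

z = (x̄ - μ₀)/(σ/√n) = (68.3 - 66)/(28.3/√237) = 1.251. Critical value: ±1.96. Since |1.251| ≤ 1.96, Fail to reject H₀.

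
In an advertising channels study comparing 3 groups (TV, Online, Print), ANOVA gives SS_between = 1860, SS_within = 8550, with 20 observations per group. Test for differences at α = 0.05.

df_between = 2, df_within = 57. F = MS_between/MS_within = 930.0/150.0 = 6.2. F_crit ≈ 3.159. Reject H₀. At least one mean differs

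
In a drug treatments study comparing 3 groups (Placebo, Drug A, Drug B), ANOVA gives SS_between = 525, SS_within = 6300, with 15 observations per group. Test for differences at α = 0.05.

df_between = 2, df_within = 42. F = MS_between/MS_within = 262.5/150.0 = 1.75. F_crit ≈ 3.22. Fail to reject H₀.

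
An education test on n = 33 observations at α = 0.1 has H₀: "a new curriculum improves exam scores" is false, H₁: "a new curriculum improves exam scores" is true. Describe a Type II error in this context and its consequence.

Type II error: failing to reject H₀ when it is false — concluding that a new curriculum improves exam scores is not supported when in fact it is. Consequence: keeping the old curriculum when the new one would have helped students.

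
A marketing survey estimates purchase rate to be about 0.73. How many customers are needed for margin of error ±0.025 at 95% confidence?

n = z²p(1-p)/E² = 1.96²×0.73×0.27/0.025² = 1211.5 → n = 1212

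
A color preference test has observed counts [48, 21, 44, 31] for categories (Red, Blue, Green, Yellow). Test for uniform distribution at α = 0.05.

Expected = 36 each. χ² = Σ(O-E)²/E = 12.722. df = 3, critical value = 7.815. Reject H₀.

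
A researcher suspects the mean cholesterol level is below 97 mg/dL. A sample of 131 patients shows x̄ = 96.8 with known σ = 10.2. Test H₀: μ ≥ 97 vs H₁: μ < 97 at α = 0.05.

z = -0.224. Critical value: -1.645. Fail to reject H₀.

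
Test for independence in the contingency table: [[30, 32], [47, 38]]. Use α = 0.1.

χ² = 0.686. df = 1, critical = 2.706. Fail to reject H₀. No evidence of dependence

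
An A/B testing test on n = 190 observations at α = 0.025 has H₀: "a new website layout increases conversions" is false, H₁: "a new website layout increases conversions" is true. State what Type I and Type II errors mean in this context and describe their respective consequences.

Type I (false positive): concluding that a new website layout increases conversions when it is not — rolling out a layout that doesn't actually help — wasted engineering effort. Type II (false negative): failing to conclude that a new website layout increases conversions when it is — discarding a layout that would have improved conversions — lost revenue. Which is costlier depends on domain priorities and is a judgement call rather than a statistical fact.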